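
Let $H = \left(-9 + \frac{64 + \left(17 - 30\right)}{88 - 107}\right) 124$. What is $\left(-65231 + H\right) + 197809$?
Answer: $\frac{2491454}{19} \approx 1.3113 \cdot 10^{5}$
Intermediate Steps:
$H = - \frac{27528}{19}$ ($H = \left(-9 + \frac{64 - 13}{-19}\right) 124 = \left(-9 + 51 \left(- \frac{1}{19}\right)\right) 124 = \left(-9 - \frac{51}{19}\right) 124 = \left(- \frac{222}{19}\right) 124 = - \frac{27528}{19} \approx -1448.8$)
$\left(-65231 + H\right) + 197809 = \left(-65231 - \frac{27528}{19}\right) + 197809 = - \frac{1266917}{19} + 197809 = \frac{2491454}{19}$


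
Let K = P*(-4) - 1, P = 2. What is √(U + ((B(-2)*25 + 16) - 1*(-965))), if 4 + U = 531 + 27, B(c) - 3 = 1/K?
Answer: √14465/3 ≈ 40.090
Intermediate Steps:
K = -9 (K = 2*(-4) - 1 = -8 - 1 = -9)
B(c) = 26/9 (B(c) = 3 + 1/(-9) = 3 - ⅑ = 26/9)
U = 554 (U = -4 + (531 + 27) = -4 + 558 = 554)
√(U + ((B(-2)*25 + 16) - 1*(-965))) = √(554 + (((26/9)*25 + 16) - 1*(-965))) = √(554 + ((650/9 + 16) + 965)) = √(554 + (794/9 + 965)) = √(554 + 9479/9) = √(14465/9) = √14465/3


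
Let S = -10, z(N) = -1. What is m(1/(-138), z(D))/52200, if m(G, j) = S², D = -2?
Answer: 1/522 ≈ 0.0019157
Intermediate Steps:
m(G, j) = 100 (m(G, j) = (-10)² = 100)
m(1/(-138), z(D))/52200 = 100/52200 = 100*(1/52200) = 1/522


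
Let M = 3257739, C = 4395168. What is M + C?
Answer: 7652907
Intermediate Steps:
M + C = 3257739 + 4395168 = 7652907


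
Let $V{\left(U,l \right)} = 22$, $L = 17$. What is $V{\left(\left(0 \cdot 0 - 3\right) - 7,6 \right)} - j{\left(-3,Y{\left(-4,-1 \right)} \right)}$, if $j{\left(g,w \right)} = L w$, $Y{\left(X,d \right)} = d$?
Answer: $39$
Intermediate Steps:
$j{\left(g,w \right)} = 17 w$
$V{\left(\left(0 \cdot 0 - 3\right) - 7,6 \right)} - j{\left(-3,Y{\left(-4,-1 \right)} \right)} = 22 - 17 \left(-1\right) = 22 - -17 = 22 + 17 = 39$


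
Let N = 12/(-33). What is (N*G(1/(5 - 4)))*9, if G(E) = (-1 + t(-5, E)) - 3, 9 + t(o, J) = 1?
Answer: 432/11 ≈ 39.273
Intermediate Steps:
t(o, J) = -8 (t(o, J) = -9 + 1 = -8)
N = -4/11 (N = 12*(-1/33) = -4/11 ≈ -0.36364)
G(E) = -12 (G(E) = (-1 - 8) - 3 = -9 - 3 = -12)
(N*G(1/(5 - 4)))*9 = -4/11*(-12)*9 = (48/11)*9 = 432/11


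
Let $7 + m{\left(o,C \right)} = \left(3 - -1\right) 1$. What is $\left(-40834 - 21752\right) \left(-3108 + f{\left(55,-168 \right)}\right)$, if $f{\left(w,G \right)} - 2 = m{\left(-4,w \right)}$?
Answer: $194579874$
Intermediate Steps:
$m{\left(o,C \right)} = -3$ ($m{\left(o,C \right)} = -7 + \left(3 - -1\right) 1 = -7 + \left(3 + 1\right) 1 = -7 + 4 \cdot 1 = -7 + 4 = -3$)
$f{\left(w,G \right)} = -1$ ($f{\left(w,G \right)} = 2 - 3 = -1$)
$\left(-40834 - 21752\right) \left(-3108 + f{\left(55,-168 \right)}\right) = \left(-40834 - 21752\right) \left(-3108 - 1\right) = \left(-62586\right) \left(-3109\right) = 194579874$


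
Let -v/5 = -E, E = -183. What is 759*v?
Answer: -694485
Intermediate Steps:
v = -915 (v = -(-5)*(-183) = -5*183 = -915)
759*v = 759*(-915) = -694485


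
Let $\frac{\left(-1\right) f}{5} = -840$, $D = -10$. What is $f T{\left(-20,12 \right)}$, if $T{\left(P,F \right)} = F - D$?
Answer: $92400$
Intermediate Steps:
$T{\left(P,F \right)} = 10 + F$ ($T{\left(P,F \right)} = F - -10 = F + 10 = 10 + F$)
$f = 4200$ ($f = \left(-5\right) \left(-840\right) = 4200$)
$f T{\left(-20,12 \right)} = 4200 \left(10 + 12\right) = 4200 \cdot 22 = 92400$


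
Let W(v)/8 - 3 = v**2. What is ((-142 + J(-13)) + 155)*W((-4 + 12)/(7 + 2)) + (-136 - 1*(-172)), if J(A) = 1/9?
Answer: 316052/729 ≈ 433.54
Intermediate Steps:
J(A) = 1/9 (J(A) = 1*(1/9) = 1/9)
W(v) = 24 + 8*v**2
((-142 + J(-13)) + 155)*W((-4 + 12)/(7 + 2)) + (-136 - 1*(-172)) = ((-142 + 1/9) + 155)*(24 + 8*((-4 + 12)/(7 + 2))**2) + (-136 - 1*(-172)) = (-1277/9 + 155)*(24 + 8*(8/9)**2) + (-136 + 172) = 118*(24 + 8*(8*(1/9))**2)/9 + 36 = 118*(24 + 8*(8/9)**2)/9 + 36 = 118*(24 + 8*(64/81))/9 + 36 = 118*(24 + 512/81)/9 + 36 = (118/9)*(2456/81) + 36 = 289808/729 + 36 = 316052/729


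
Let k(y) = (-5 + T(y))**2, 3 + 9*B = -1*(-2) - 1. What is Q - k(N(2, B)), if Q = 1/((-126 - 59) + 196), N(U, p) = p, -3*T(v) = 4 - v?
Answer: -328490/8019 ≈ -40.964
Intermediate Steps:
T(v) = -4/3 + v/3 (T(v) = -(4 - v)/3 = -4/3 + v/3)
B = -2/9 (B = -1/3 + (-1*(-2) - 1)/9 = -1/3 + (2 - 1)/9 = -1/3 + (1/9)*1 = -1/3 + 1/9 = -2/9 ≈ -0.22222)
Q = 1/11 (Q = 1/(-185 + 196) = 1/11 ≈ 0.090909)
k(y) = (-19/3 + y/3)**2 (k(y) = (-5 + (-4/3 + y/3))**2 = (-19/3 + y/3)**2)
Q - k(N(2, B)) = 1/11 - (-19 - 2/9)**2/9 = 1/11 - (-173/9)**2/9 = 1/11 - 29929/(9*81) = 1/11 - 1*29929/729 = 1/11 - 29929/729 = -328490/8019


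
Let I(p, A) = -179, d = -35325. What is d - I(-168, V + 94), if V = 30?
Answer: -35146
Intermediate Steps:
d - I(-168, V + 94) = -35325 - 1*(-179) = -35325 + 179 = -35146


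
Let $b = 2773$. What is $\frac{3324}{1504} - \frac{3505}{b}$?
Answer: $\frac{20989}{22184} \approx 0.94613$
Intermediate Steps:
$\frac{3324}{1504} - \frac{3505}{b} = \frac{3324}{1504} - \frac{3505}{2773} = 3324 \cdot \frac{1}{1504} - \frac{3505}{2773} = \frac{831}{376} - \frac{3505}{2773} = \frac{20989}{22184}$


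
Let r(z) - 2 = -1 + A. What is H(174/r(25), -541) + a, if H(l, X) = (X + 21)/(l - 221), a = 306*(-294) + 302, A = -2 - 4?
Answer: -114675098/1279 ≈ -89660.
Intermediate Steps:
A = -6
a = -89662 (a = -89964 + 302 = -89662)
r(z) = -5 (r(z) = 2 + (-1 - 6) = 2 - 7 = -5)
H(l, X) = (21 + X)/(-221 + l)
H(174/r(25), -541) + a = (21 - 541)/(-221 + 174/(-5)) - 89662 = -520/(-221 + 174*(-⅕)) - 89662 = -520/(-221 - 174/5) - 89662 = -520/(-1279/5) - 89662 = -5/1279*(-520) - 89662 = 2600/1279 - 89662 = -114675098/1279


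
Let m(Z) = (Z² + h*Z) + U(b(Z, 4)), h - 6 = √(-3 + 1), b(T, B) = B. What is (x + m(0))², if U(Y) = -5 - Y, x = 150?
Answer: 19881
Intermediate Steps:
h = 6 + I*√2 (h = 6 + √(-3 + 1) = 6 + √(-2) = 6 + I*√2 ≈ 6.0 + 1.4142*I)
m(Z) = -9 + Z² + Z*(6 + I*√2) (m(Z) = (Z² + (6 + I*√2)*Z) + (-5 - 1*4) = (Z² + Z*(6 + I*√2)) + (-5 - 4) = (Z² + Z*(6 + I*√2)) - 9 = -9 + Z² + Z*(6 + I*√2))
(x + m(0))² = (150 + (-9 + 0² + 0*(6 + I*√2)))² = (150 + (-9 + 0 + 0))² = (150 - 9)² = 141² = 19881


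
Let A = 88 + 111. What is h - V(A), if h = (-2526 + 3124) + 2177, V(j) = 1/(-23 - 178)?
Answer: 557776/201 ≈ 2775.0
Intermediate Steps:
A = 199
V(j) = -1/201 (V(j) = 1/(-201) = -1/201)
h = 2775 (h = 598 + 2177 = 2775)
h - V(A) = 2775 - 1*(-1/201) = 2775 + 1/201 = 557776/201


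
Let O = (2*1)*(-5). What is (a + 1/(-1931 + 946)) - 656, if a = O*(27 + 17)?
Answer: -1079561/985 ≈ -1096.0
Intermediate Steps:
O = -10 (O = 2*(-5) = -10)
a = -440 (a = -10*(27 + 17) = -10*44 = -440)
(a + 1/(-1931 + 946)) - 656 = (-440 + 1/(-1931 + 946)) - 656 = (-440 + 1/(-985)) - 656 = (-440 - 1/985) - 656 = -433401/985 - 656 = -1079561/985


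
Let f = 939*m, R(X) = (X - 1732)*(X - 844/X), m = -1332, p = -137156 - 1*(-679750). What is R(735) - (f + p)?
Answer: -17269667/735 ≈ -23496.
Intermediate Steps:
p = 542594 (p = -137156 + 679750 = 542594)
R(X) = (-1732 + X)*(X - 844/X)
f = -1250748 (f = 939*(-1332) = -1250748)
R(735) - (f + p) = (-844 + 735² - 1732*735 + 1461808/735) - (-1250748 + 542594) = (-844 + 540225 - 1273020 + 1461808*(1/735)) - 1*(-708154) = (-844 + 540225 - 1273020 + 1461808/735) + 708154 = -537762857/735 + 708154 = -17269667/735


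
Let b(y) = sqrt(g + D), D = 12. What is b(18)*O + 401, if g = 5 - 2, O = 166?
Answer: 401 + 166*sqrt(15) ≈ 1043.9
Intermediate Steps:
g = 3
b(y) = sqrt(15) (b(y) = sqrt(3 + 12) = sqrt(15))
b(18)*O + 401 = sqrt(15)*166 + 401 = 166*sqrt(15) + 401 = 401 + 166*sqrt(15)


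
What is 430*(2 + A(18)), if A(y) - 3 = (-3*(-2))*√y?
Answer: 2150 + 7740*√2 ≈ 13096.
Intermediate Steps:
A(y) = 3 + 6*√y (A(y) = 3 + (-3*(-2))*√y = 3 + 6*√y)
430*(2 + A(18)) = 430*(2 + (3 + 6*√18)) = 430*(2 + (3 + 6*(3*√2))) = 430*(2 + (3 + 18*√2)) = 430*(5 + 18*√2) = 2150 + 7740*√2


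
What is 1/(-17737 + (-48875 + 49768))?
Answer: -1/16844 ≈ -5.9368e-5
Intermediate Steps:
1/(-17737 + (-48875 + 49768)) = 1/(-17737 + 893) = 1/(-16844) = -1/16844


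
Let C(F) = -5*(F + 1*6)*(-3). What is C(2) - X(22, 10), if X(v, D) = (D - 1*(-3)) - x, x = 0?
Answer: 107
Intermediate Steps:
X(v, D) = 3 + D (X(v, D) = (D - 1*(-3)) - 1*0 = (D + 3) + 0 = (3 + D) + 0 = 3 + D)
C(F) = 90 + 15*F (C(F) = -5*(F + 6)*(-3) = -5*(6 + F)*(-3) = (-30 - 5*F)*(-3) = 90 + 15*F)
C(2) - X(22, 10) = (90 + 15*2) - (3 + 10) = (90 + 30) - 1*13 = 120 - 13 = 107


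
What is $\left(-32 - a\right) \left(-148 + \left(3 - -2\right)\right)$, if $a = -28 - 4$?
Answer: $0$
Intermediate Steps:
$a = -32$ ($a = -28 - 4 = -32$)
$\left(-32 - a\right) \left(-148 + \left(3 - -2\right)\right) = \left(-32 - -32\right) \left(-148 + \left(3 - -2\right)\right) = \left(-32 + 32\right) \left(-148 + \left(3 + 2\right)\right) = 0 \left(-148 + 5\right) = 0 \left(-143\right) = 0$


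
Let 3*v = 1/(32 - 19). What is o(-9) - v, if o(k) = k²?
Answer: 3158/39 ≈ 80.974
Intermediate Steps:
v = 1/39 (v = 1/(3*(32 - 19)) = (⅓)/13 = (⅓)*(1/13) = 1/39 ≈ 0.025641)
o(-9) - v = (-9)² - 1*1/39 = 81 - 1/39 = 3158/39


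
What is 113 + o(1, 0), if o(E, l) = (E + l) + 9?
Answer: 123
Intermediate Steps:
o(E, l) = 9 + E + l
113 + o(1, 0) = 113 + (9 + 1 + 0) = 113 + 10 = 123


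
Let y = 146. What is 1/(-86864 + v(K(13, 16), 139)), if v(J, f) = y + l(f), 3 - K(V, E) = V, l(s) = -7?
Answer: -1/86725 ≈ -1.1531e-5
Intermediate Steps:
K(V, E) = 3 - V
v(J, f) = 139 (v(J, f) = 146 - 7 = 139)
1/(-86864 + v(K(13, 16), 139)) = 1/(-86864 + 139) = 1/(-86725) = -1/86725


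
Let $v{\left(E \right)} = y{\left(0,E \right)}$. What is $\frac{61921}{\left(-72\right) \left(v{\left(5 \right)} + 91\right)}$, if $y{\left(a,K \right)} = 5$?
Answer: $- \frac{61921}{6912} \approx -8.9585$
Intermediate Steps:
$v{\left(E \right)} = 5$
$\frac{61921}{\left(-72\right) \left(v{\left(5 \right)} + 91\right)} = \frac{61921}{\left(-72\right) \left(5 + 91\right)} = \frac{61921}{\left(-72\right) 96} = \frac{61921}{-6912} = 61921 \left(- \frac{1}{6912}\right) = - \frac{61921}{6912}$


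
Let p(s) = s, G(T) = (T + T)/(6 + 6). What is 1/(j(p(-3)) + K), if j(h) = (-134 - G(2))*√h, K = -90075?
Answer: -270225/24340679284 + 403*I*√3/24340679284 ≈ -1.1102e-5 + 2.8677e-8*I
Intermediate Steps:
G(T) = T/6 (G(T) = (2*T)/12 = (2*T)*(1/12) = T/6)
j(h) = -403*√h/3 (j(h) = (-134 - 2/6)*√h = (-134 - 1*⅓)*√h = (-134 - ⅓)*√h = -403*√h/3)
1/(j(p(-3)) + K) = 1/(-403*I*√3/3 - 90075) = 1/(-90075 - 403*I*√3/3)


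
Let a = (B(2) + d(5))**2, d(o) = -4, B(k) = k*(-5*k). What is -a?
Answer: -576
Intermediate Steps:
B(k) = -5*k**2
a = 576 (a = (-5*2**2 - 4)**2 = (-5*4 - 4)**2 = (-20 - 4)**2 = (-24)**2 = 576)
-a = -1*576 = -576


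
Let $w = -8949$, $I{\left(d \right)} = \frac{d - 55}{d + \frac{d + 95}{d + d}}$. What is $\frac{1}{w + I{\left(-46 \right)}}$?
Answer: $- \frac{4281}{38301377} \approx -0.00011177$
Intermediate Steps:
$I{\left(d \right)} = \frac{-55 + d}{d + \frac{95 + d}{2 d}}$
$\frac{1}{w + I{\left(-46 \right)}} = \frac{1}{-8949 + 2 \left(-46\right) \frac{1}{95 - 46 + 2 \left(-46\right)^{2}} \left(-55 - 46\right)} = \frac{1}{-8949 + 2 \left(-46\right) \frac{1}{95 - 46 + 2 \cdot 2116} \left(-101\right)} = \frac{1}{-8949 + 2 \left(-46\right) \frac{1}{95 - 46 + 4232} \left(-101\right)} = \frac{1}{-8949 + 2 \left(-46\right) \frac{1}{4281} \left(-101\right)} = \frac{1}{-8949 + \frac{9292}{4281}} = \frac{1}{- \frac{38301377}{4281}} = - \frac{4281}{38301377}$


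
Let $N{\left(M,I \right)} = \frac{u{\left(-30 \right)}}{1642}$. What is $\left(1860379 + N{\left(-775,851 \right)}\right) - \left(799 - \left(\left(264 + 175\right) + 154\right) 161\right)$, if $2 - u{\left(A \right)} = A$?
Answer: $\frac{1605098529}{821} \approx 1.9551 \cdot 10^{6}$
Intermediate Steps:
$u{\left(A \right)} = 2 - A$
$N{\left(M,I \right)} = \frac{16}{821}$ ($N{\left(M,I \right)} = \frac{2 - -30}{1642} = \left(2 + 30\right) \frac{1}{1642} = 32 \cdot \frac{1}{1642} = \frac{16}{821}$)
$\left(1860379 + N{\left(-775,851 \right)}\right) - \left(799 - \left(\left(264 + 175\right) + 154\right) 161\right) = \left(1860379 + \frac{16}{821}\right) - \left(799 - \left(\left(264 + 175\right) + 154\right) 161\right) = \frac{1527371175}{821} - \left(799 - \left(439 + 154\right) 161\right) = \frac{1527371175}{821} + \left(593 \cdot 161 - 799\right) = \frac{1527371175}{821} + \left(95473 - 799\right) = \frac{1527371175}{821} + 94674 = \frac{1605098529}{821}$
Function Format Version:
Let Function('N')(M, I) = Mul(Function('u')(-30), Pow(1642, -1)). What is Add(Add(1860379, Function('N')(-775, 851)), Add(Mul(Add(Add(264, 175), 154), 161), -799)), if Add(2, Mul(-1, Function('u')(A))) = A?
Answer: Rational(1605098529, 821) ≈ 1.9551e+6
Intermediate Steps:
Function('u')(A) = Add(2, Mul(-1, A))
Function('N')(M, I) = Rational(16, 821) (Function('N')(M, I) = Mul(Add(2, Mul(-1, -30)), Pow(1642, -1)) = Mul(Add(2, 30), Rational(1, 1642)) = Mul(32, Rational(1, 1642)) = Rational(16, 821))
Add(Add(1860379, Function('N')(-775, 851)), Add(Mul(Add(Add(264, 175), 154), 161), -799)) = Add(Add(1860379, Rational(16, 821)), Add(Mul(Add(Add(264, 175), 154), 161), -799)) = Add(Rational(1527371175, 821), Add(Mul(Add(439, 154), 161), -799)) = Add(Rational(1527371175, 821), Add(Mul(593, 161), -799)) = Add(Rational(1527371175, 821), Add(95473, -799)) = Add(Rational(1527371175, 821), 94674) = Rational(1605098529, 821)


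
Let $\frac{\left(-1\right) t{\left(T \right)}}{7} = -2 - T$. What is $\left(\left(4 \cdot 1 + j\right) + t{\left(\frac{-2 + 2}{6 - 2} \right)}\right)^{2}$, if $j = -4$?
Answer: $196$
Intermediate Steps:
$t{\left(T \right)} = 14 + 7 T$ ($t{\left(T \right)} = - 7 \left(-2 - T\right) = 14 + 7 T$)
$\left(\left(4 \cdot 1 + j\right) + t{\left(\frac{-2 + 2}{6 - 2} \right)}\right)^{2} = \left(\left(4 \cdot 1 - 4\right) + \left(14 + 7 \frac{-2 + 2}{6 - 2}\right)\right)^{2} = \left(\left(4 - 4\right) + \left(14 + 7 \cdot \frac{0}{4}\right)\right)^{2} = \left(0 + \left(14 + 7 \cdot 0 \cdot \frac{1}{4}\right)\right)^{2} = \left(0 + \left(14 + 7 \cdot 0\right)\right)^{2} = \left(0 + \left(14 + 0\right)\right)^{2} = \left(0 + 14\right)^{2} = 14^{2} = 196$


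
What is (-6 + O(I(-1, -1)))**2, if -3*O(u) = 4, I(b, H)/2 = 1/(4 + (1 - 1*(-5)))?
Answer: 484/9 ≈ 53.778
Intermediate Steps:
I(b, H) = 1/5 (I(b, H) = 2/(4 + (1 - 1*(-5))) = 2/(4 + (1 + 5)) = 2/(4 + 6) = 2/10 = 2*(1/10) = 1/5)
O(u) = -4/3 (O(u) = -1/3*4 = -4/3)
(-6 + O(I(-1, -1)))**2 = (-6 - 4/3)**2 = (-22/3)**2 = 484/9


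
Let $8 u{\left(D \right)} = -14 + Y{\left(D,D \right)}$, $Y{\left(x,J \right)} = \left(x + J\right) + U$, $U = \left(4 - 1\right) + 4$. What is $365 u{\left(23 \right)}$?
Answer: $\frac{14235}{8} \approx 1779.4$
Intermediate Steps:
$U = 7$ ($U = 3 + 4 = 7$)
$Y{\left(x,J \right)} = 7 + J + x$ ($Y{\left(x,J \right)} = \left(x + J\right) + 7 = \left(J + x\right) + 7 = 7 + J + x$)
$u{\left(D \right)} = - \frac{7}{8} + \frac{D}{4}$ ($u{\left(D \right)} = \frac{-14 + \left(7 + D + D\right)}{8} = \frac{-14 + \left(7 + 2 D\right)}{8} = \frac{-7 + 2 D}{8} = - \frac{7}{8} + \frac{D}{4}$)
$365 u{\left(23 \right)} = 365 \left(- \frac{7}{8} + \frac{1}{4} \cdot 23\right) = 365 \left(- \frac{7}{8} + \frac{23}{4}\right) = 365 \cdot \frac{39}{8} = \frac{14235}{8}$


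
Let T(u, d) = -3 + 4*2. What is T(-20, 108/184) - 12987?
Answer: -12982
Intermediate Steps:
T(u, d) = 5 (T(u, d) = -3 + 8 = 5)
T(-20, 108/184) - 12987 = 5 - 12987 = -12982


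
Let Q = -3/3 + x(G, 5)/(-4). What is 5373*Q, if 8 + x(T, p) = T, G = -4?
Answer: 10746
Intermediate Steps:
x(T, p) = -8 + T
Q = 2 (Q = -3/3 + (-8 - 4)/(-4) = -3*1/3 - 12*(-1/4) = -1 + 3 = 2)
5373*Q = 5373*2 = 10746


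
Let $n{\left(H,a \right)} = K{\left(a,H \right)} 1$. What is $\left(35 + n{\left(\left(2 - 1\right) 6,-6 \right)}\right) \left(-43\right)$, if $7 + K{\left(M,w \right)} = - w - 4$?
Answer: $-774$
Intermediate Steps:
$K{\left(M,w \right)} = -11 - w$ ($K{\left(M,w \right)} = -7 - \left(4 + w\right) = -11 - w$)
$n{\left(H,a \right)} = -11 - H$ ($n{\left(H,a \right)} = \left(-11 - H\right) 1 = -11 - H$)
$\left(35 + n{\left(\left(2 - 1\right) 6,-6 \right)}\right) \left(-43\right) = \left(35 - \left(11 + \left(2 - 1\right) 6\right)\right) \left(-43\right) = \left(35 - \left(11 + 1 \cdot 6\right)\right) \left(-43\right) = \left(35 - 17\right) \left(-43\right) = 18 \left(-43\right) = -774$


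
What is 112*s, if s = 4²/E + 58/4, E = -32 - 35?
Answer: 107016/67 ≈ 1597.3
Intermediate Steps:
E = -67
s = 1911/134 (s = 4²/(-67) + 58/4 = 16*(-1/67) + 58*(¼) = -16/67 + 29/2 = 1911/134 ≈ 14.261)
112*s = 112*(1911/134) = 107016/67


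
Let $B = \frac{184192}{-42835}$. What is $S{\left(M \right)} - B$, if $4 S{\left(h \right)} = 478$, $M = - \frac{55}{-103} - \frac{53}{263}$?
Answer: $\frac{10605949}{85670} \approx 123.8$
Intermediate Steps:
$B = - \frac{184192}{42835}$ ($B = 184192 \left(- \frac{1}{42835}\right) = - \frac{184192}{42835} \approx -4.3$)
$M = \frac{9006}{27089}$ ($M = \left(-55\right) \left(- \frac{1}{103}\right) - \frac{53}{263} = \frac{55}{103} - \frac{53}{263} = \frac{9006}{27089} \approx 0.33246$)
$S{\left(h \right)} = \frac{239}{2}$ ($S{\left(h \right)} = \frac{1}{4} \cdot 478 = \frac{239}{2}$)
$S{\left(M \right)} - B = \frac{239}{2} - - \frac{184192}{42835} = \frac{239}{2} + \frac{184192}{42835} = \frac{10605949}{85670}$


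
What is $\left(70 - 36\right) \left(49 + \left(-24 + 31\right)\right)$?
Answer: $1904$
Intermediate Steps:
$\left(70 - 36\right) \left(49 + \left(-24 + 31\right)\right) = 34 \left(49 + 7\right) = 34 \cdot 56 = 1904$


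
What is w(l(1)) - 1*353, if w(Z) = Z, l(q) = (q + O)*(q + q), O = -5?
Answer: -361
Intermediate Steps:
l(q) = 2*q*(-5 + q) (l(q) = (q - 5)*(q + q) = (-5 + q)*(2*q) = 2*q*(-5 + q))
w(l(1)) - 1*353 = 2*1*(-5 + 1) - 1*353 = 2*1*(-4) - 353 = -8 - 353 = -361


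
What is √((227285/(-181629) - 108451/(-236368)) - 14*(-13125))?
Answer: √2447300728316909401167/115406676 ≈ 428.66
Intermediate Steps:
√((227285/(-181629) - 108451/(-236368)) - 14*(-13125)) = √((227285*(-1/181629) - 108451*(-1/236368)) + 183750) = √((-227285/181629 + 108451/236368) + 183750) = √(-34025054201/42931283472 + 183750) = √(7888589312925799/42931283472) = √2447300728316909401167/115406676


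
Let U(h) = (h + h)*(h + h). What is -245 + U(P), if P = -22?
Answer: 1691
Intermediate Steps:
U(h) = 4*h² (U(h) = (2*h)*(2*h) = 4*h²)
-245 + U(P) = -245 + 4*(-22)² = -245 + 4*484 = -245 + 1936 = 1691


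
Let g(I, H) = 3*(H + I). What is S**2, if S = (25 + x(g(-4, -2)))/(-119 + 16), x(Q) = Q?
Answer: 49/10609 ≈ 0.0046187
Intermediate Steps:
g(I, H) = 3*H + 3*I
S = -7/103 (S = (25 + (3*(-2) + 3*(-4)))/(-119 + 16) = (25 + (-6 - 12))/(-103) = (25 - 18)*(-1/103) = 7*(-1/103) = -7/103 ≈ -0.067961)
S**2 = (-7/103)**2 = 49/10609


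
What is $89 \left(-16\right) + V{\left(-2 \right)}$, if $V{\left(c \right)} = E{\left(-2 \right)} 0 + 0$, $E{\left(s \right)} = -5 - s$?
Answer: $-1424$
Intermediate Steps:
$V{\left(c \right)} = 0$ ($V{\left(c \right)} = \left(-5 - -2\right) 0 + 0 = \left(-5 + 2\right) 0 + 0 = \left(-3\right) 0 + 0 = 0 + 0 = 0$)
$89 \left(-16\right) + V{\left(-2 \right)} = 89 \left(-16\right) + 0 = -1424 + 0 = -1424$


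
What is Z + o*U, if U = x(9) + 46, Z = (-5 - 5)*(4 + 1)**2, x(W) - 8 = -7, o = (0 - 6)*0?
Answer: -250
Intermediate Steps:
o = 0 (o = -6*0 = 0)
x(W) = 1 (x(W) = 8 - 7 = 1)
Z = -250 (Z = -10*5**2 = -10*25 = -250)
U = 47 (U = 1 + 46 = 47)
Z + o*U = -250 + 0*47 = -250 + 0 = -250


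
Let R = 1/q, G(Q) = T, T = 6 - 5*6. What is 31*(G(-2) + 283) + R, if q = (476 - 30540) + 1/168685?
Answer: 40717835572646/5071345839 ≈ 8029.0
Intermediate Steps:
T = -24 (T = 6 - 1*30 = 6 - 30 = -24)
G(Q) = -24
q = -5071345839/168685 (q = -30064 + 1/168685 = -5071345839/168685 ≈ -30064.)
R = -168685/5071345839 (R = 1/(-5071345839/168685) = -168685/5071345839 ≈ -3.3262e-5)
31*(G(-2) + 283) + R = 31*(-24 + 283) - 168685/5071345839 = 31*259 - 168685/5071345839 = 8029 - 168685/5071345839 = 40717835572646/5071345839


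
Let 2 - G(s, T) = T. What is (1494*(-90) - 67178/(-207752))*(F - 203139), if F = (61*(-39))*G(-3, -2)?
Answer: 2970180747010005/103876 ≈ 2.8594e+10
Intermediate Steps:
G(s, T) = 2 - T
F = -9516 (F = (61*(-39))*(2 - 1*(-2)) = -2379*(2 + 2) = -2379*4 = -9516)
(1494*(-90) - 67178/(-207752))*(F - 203139) = (1494*(-90) - 67178/(-207752))*(-9516 - 203139) = (-134460 - 67178*(-1)/207752)*(-212655) = (-134460 - 1*(-33589/103876))*(-212655) = (-134460 + 33589/103876)*(-212655) = -13967133371/103876*(-212655) = 2970180747010005/103876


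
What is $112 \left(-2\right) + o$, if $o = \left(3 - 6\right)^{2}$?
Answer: $-215$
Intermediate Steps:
$o = 9$ ($o = \left(-3\right)^{2} = 9$)
$112 \left(-2\right) + o = 112 \left(-2\right) + 9 = -224 + 9 = -215$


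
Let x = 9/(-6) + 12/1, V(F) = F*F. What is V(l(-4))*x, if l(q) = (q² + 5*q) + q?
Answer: 672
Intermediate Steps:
l(q) = q² + 6*q
V(F) = F²
x = 21/2 (x = 9*(-⅙) + 12*1 = -3/2 + 12 = 21/2 ≈ 10.500)
V(l(-4))*x = (-4*(6 - 4))²*(21/2) = (-4*2)²*(21/2) = (-8)²*(21/2) = 64*(21/2) = 672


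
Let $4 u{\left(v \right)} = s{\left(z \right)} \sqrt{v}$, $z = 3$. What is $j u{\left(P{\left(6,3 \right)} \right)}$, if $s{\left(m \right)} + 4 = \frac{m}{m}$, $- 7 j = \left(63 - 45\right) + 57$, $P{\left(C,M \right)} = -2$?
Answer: $\frac{225 i \sqrt{2}}{28} \approx 11.364 i$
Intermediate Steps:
$j = - \frac{75}{7}$ ($j = - \frac{\left(63 - 45\right) + 57}{7} = - \frac{18 + 57}{7} = \left(- \frac{1}{7}\right) 75 = - \frac{75}{7} \approx -10.714$)
$s{\left(m \right)} = -3$ ($s{\left(m \right)} = -4 + \frac{m}{m} = -4 + 1 = -3$)
$u{\left(v \right)} = - \frac{3 \sqrt{v}}{4}$ ($u{\left(v \right)} = \frac{\left(-3\right) \sqrt{v}}{4} = - \frac{3 \sqrt{v}}{4}$)
$j u{\left(P{\left(6,3 \right)} \right)} = - \frac{75 \left(- \frac{3 \sqrt{-2}}{4}\right)}{7} = - \frac{75 \left(- \frac{3 i \sqrt{2}}{4}\right)}{7} = \frac{225 i \sqrt{2}}{28}$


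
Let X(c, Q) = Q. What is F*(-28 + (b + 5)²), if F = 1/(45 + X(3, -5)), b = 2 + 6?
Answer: 141/40 ≈ 3.5250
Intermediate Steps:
b = 8
F = 1/40 (F = 1/(45 - 5) = 1/40 ≈ 0.025000)
F*(-28 + (b + 5)²) = (-28 + (8 + 5)²)/40 = (-28 + 13²)/40 = (-28 + 169)/40 = (1/40)*141 = 141/40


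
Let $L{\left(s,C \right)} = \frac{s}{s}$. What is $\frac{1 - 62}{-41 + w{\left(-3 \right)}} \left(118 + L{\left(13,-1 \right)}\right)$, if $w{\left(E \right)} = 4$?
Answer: $\frac{7259}{37} \approx 196.19$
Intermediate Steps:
$L{\left(s,C \right)} = 1$
$\frac{1 - 62}{-41 + w{\left(-3 \right)}} \left(118 + L{\left(13,-1 \right)}\right) = \frac{1 - 62}{-41 + 4} \left(118 + 1\right) = - \frac{61}{-37} \cdot 119 = \left(-61\right) \left(- \frac{1}{37}\right) 119 = \frac{61}{37} \cdot 119 = \frac{7259}{37}$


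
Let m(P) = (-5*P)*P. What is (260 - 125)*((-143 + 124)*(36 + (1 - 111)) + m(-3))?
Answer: 183735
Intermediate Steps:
m(P) = -5*P**2
(260 - 125)*((-143 + 124)*(36 + (1 - 111)) + m(-3)) = (260 - 125)*((-143 + 124)*(36 + (1 - 111)) - 5*(-3)**2) = 135*(-19*(36 - 110) - 5*9) = 135*(-19*(-74) - 45) = 135*(1406 - 45) = 135*1361 = 183735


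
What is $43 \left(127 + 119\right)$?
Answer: $10578$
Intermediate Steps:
$43 \left(127 + 119\right) = 43 \cdot 246 = 10578$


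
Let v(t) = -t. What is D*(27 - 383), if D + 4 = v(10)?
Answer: 4984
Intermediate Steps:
D = -14 (D = -4 - 1*10 = -4 - 10 = -14)
D*(27 - 383) = -14*(27 - 383) = -14*(-356) = 4984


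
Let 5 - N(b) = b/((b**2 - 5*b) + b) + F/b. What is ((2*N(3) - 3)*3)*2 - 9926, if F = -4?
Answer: -9856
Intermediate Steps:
N(b) = 5 + 4/b - b/(b**2 - 4*b) (N(b) = 5 - (b/((b**2 - 5*b) + b) - 4/b) = 5 - (b/(b**2 - 4*b) - 4/b) = 5 - (-4/b + b/(b**2 - 4*b)) = 5 + (4/b - b/(b**2 - 4*b)) = 5 + 4/b - b/(b**2 - 4*b))
((2*N(3) - 3)*3)*2 - 9926 = ((2*((-16 - 17*3 + 5*3**2)/(3*(-4 + 3))) - 3)*3)*2 - 9926 = ((2*((1/3)*(-16 - 51 + 5*9)/(-1)) - 3)*3)*2 - 9926 = ((2*((1/3)*(-1)*(-16 - 51 + 45)) - 3)*3)*2 - 9926 = ((2*((1/3)*(-1)*(-22)) - 3)*3)*2 - 9926 = ((2*(22/3) - 3)*3)*2 - 9926 = ((44/3 - 3)*3)*2 - 9926 = ((35/3)*3)*2 - 9926 = 35*2 - 9926 = 70 - 9926 = -9856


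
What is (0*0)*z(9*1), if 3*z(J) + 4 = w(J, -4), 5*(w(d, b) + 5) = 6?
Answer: 0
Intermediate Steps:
w(d, b) = -19/5 (w(d, b) = -5 + (⅕)*6 = -5 + 6/5 = -19/5)
z(J) = -13/5 (z(J) = -4/3 + (⅓)*(-19/5) = -4/3 - 19/15 = -13/5)
(0*0)*z(9*1) = (0*0)*(-13/5) = 0*(-13/5) = 0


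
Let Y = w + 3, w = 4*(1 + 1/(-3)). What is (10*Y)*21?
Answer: 1190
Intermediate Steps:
w = 8/3 (w = 4*(1 - ⅓) = 4*(⅔) = 8/3 ≈ 2.6667)
Y = 17/3 (Y = 8/3 + 3 = 17/3 ≈ 5.6667)
(10*Y)*21 = (10*(17/3))*21 = (170/3)*21 = 1190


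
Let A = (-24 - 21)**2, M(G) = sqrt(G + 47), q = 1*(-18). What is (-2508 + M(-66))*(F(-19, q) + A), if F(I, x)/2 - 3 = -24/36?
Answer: -5090404 + 6089*I*sqrt(19)/3 ≈ -5.0904e+6 + 8847.1*I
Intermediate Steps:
q = -18
M(G) = sqrt(47 + G)
A = 2025 (A = (-45)**2 = 2025)
F(I, x) = 14/3 (F(I, x) = 6 + 2*(-24/36) = 6 + 2*(-24*1/36) = 6 + 2*(-2/3) = 6 - 4/3 = 14/3)
(-2508 + M(-66))*(F(-19, q) + A) = (-2508 + sqrt(47 - 66))*(14/3 + 2025) = (-2508 + sqrt(-19))*(6089/3) = (-2508 + I*sqrt(19))*(6089/3) = -5090404 + 6089*I*sqrt(19)/3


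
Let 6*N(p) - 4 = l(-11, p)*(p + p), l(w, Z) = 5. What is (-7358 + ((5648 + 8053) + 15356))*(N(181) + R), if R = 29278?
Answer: 641863653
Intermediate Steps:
N(p) = 2/3 + 5*p/3 (N(p) = 2/3 + (5*(p + p))/6 = 2/3 + (5*(2*p))/6 = 2/3 + (10*p)/6 = 2/3 + 5*p/3)
(-7358 + ((5648 + 8053) + 15356))*(N(181) + R) = (-7358 + ((5648 + 8053) + 15356))*((2/3 + (5/3)*181) + 29278) = (-7358 + (13701 + 15356))*((2/3 + 905/3) + 29278) = (-7358 + 29057)*(907/3 + 29278) = 21699*(88741/3) = 641863653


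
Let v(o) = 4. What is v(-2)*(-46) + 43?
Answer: -141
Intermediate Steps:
v(-2)*(-46) + 43 = 4*(-46) + 43 = -184 + 43 = -141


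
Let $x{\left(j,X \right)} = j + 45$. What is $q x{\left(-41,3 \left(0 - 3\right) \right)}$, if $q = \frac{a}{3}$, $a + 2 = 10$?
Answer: $\frac{32}{3} \approx 10.667$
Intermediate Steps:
$a = 8$ ($a = -2 + 10 = 8$)
$x{\left(j,X \right)} = 45 + j$
$q = \frac{8}{3} \approx 2.6667$
$q x{\left(-41,3 \left(0 - 3\right) \right)} = \frac{8 \left(45 - 41\right)}{3} = \frac{8}{3} \cdot 4 = \frac{32}{3}$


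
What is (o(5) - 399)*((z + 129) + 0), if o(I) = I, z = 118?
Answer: -97318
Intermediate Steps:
(o(5) - 399)*((z + 129) + 0) = (5 - 399)*((118 + 129) + 0) = -394*(247 + 0) = -394*247 = -97318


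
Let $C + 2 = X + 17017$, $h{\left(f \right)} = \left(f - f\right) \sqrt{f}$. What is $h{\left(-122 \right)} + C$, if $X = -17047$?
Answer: $-32$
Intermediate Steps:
$h{\left(f \right)} = 0$ ($h{\left(f \right)} = 0 \sqrt{f} = 0$)
$C = -32$ ($C = -2 + \left(-17047 + 17017\right) = -2 - 30 = -32$)
$h{\left(-122 \right)} + C = 0 - 32 = -32$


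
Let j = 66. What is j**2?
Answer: 4356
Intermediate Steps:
j**2 = 66**2 = 4356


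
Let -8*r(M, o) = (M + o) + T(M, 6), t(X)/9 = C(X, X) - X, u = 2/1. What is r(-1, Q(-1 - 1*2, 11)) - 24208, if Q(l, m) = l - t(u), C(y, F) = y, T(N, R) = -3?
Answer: -193657/8 ≈ -24207.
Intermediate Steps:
u = 2 (u = 2*1 = 2)
t(X) = 0 (t(X) = 9*(X - X) = 9*0 = 0)
Q(l, m) = l (Q(l, m) = l - 1*0 = l + 0 = l)
r(M, o) = 3/8 - M/8 - o/8 (r(M, o) = -((M + o) - 3)/8 = -(-3 + M + o)/8 = 3/8 - M/8 - o/8)
r(-1, Q(-1 - 1*2, 11)) - 24208 = (3/8 - ⅛*(-1) - (-1 - 1*2)/8) - 24208 = (3/8 + ⅛ - (-1 - 2)/8) - 24208 = (3/8 + ⅛ - ⅛*(-3)) - 24208 = (3/8 + ⅛ + 3/8) - 24208 = 7/8 - 24208 = -193657/8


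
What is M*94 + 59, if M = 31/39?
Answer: 5215/39 ≈ 133.72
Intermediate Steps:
M = 31/39 (M = 31*(1/39) = 31/39 ≈ 0.79487)
M*94 + 59 = (31/39)*94 + 59 = 2914/39 + 59 = 5215/39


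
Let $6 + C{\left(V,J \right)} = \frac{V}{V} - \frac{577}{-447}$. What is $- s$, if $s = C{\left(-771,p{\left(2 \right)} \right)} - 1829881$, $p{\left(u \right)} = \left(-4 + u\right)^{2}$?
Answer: $\frac{817958465}{447} \approx 1.8299 \cdot 10^{6}$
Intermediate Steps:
$C{\left(V,J \right)} = - \frac{1658}{447}$ ($C{\left(V,J \right)} = -6 + \left(\frac{V}{V} - \frac{577}{-447}\right) = -6 + \left(1 - - \frac{577}{447}\right) = -6 + \left(1 + \frac{577}{447}\right) = -6 + \frac{1024}{447} = - \frac{1658}{447}$)
$s = - \frac{817958465}{447}$ ($s = - \frac{1658}{447} - 1829881 = - \frac{817958465}{447} \approx -1.8299 \cdot 10^{6}$)
$- s = \left(-1\right) \left(- \frac{817958465}{447}\right) = \frac{817958465}{447}$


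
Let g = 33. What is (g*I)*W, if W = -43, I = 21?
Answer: -29799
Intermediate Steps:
(g*I)*W = (33*21)*(-43) = 693*(-43) = -29799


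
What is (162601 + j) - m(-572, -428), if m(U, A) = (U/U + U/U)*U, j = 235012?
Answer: 398757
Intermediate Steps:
m(U, A) = 2*U (m(U, A) = (1 + 1)*U = 2*U)
(162601 + j) - m(-572, -428) = (162601 + 235012) - 2*(-572) = 397613 - 1*(-1144) = 397613 + 1144 = 398757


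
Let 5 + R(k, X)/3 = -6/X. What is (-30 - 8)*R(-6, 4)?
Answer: 741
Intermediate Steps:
R(k, X) = -15 - 18/X (R(k, X) = -15 + 3*(-6/X) = -15 - 18/X)
(-30 - 8)*R(-6, 4) = (-30 - 8)*(-15 - 18/4) = -38*(-15 - 18*¼) = -38*(-15 - 9/2) = -38*(-39/2) = 741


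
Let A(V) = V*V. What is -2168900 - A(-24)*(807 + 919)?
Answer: -3163076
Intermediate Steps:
A(V) = V**2
-2168900 - A(-24)*(807 + 919) = -2168900 - (-24)**2*(807 + 919) = -2168900 - 576*1726 = -2168900 - 1*994176 = -2168900 - 994176 = -3163076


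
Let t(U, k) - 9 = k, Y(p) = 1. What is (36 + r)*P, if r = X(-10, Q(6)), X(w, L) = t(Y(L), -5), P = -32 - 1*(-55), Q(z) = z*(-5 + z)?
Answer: 920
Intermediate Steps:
t(U, k) = 9 + k
P = 23 (P = -32 + 55 = 23)
X(w, L) = 4 (X(w, L) = 9 - 5 = 4)
r = 4
(36 + r)*P = (36 + 4)*23 = 40*23 = 920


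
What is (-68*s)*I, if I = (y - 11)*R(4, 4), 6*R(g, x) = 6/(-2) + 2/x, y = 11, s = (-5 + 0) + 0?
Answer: 0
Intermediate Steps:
s = -5 (s = -5 + 0 = -5)
R(g, x) = -½ + 1/(3*x) (R(g, x) = (6/(-2) + 2/x)/6 = (6*(-½) + 2/x)/6 = (-3 + 2/x)/6 = -½ + 1/(3*x))
I = 0 (I = (11 - 11)*((⅙)*(2 - 3*4)/4) = 0*((⅙)*(¼)*(2 - 12)) = 0*((⅙)*(¼)*(-10)) = 0*(-5/12) = 0)
(-68*s)*I = -68*(-5)*0 = 340*0 = 0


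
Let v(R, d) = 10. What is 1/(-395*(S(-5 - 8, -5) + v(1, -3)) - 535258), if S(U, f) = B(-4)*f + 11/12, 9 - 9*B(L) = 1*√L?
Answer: -696723228/374555231456929 + 568800*I/374555231456929 ≈ -1.8601e-6 + 1.5186e-9*I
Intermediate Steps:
B(L) = 1 - √L/9
S(U, f) = 11/12 + f*(1 - 2*I/9) (S(U, f) = (1 - 2*I/9)*f + 11/12 = f*(1 - 2*I/9) + 11/12 = 11/12 + f*(1 - 2*I/9))
1/(-395*(S(-5 - 8, -5) + v(1, -3)) - 535258) = 1/(-395*((11/12 + (⅑)*(-5)*(9 - 2*I)) + 10) - 535258) = 1/(-395*((11/12 + (-5 + 10*I/9)) + 10) - 535258) = 1/(-395*((-49/12 + 10*I/9) + 10) - 535258) = 1/(-395*(71/12 + 10*I/9) - 535258) = 1/((-28045/12 - 3950*I/9) - 535258) = 1/(-6451141/12 - 3950*I/9) = 1296*(-6451141/12 + 3950*I/9)/374555231456929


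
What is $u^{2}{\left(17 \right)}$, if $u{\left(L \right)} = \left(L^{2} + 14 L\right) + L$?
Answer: $295936$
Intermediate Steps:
$u{\left(L \right)} = L^{2} + 15 L$
$u^{2}{\left(17 \right)} = \left(17 \left(15 + 17\right)\right)^{2} = \left(17 \cdot 32\right)^{2} = 544^{2} = 295936$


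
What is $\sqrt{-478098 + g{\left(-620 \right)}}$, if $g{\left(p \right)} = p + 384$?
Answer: $i \sqrt{478334} \approx 691.62 i$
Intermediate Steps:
$g{\left(p \right)} = 384 + p$
$\sqrt{-478098 + g{\left(-620 \right)}} = \sqrt{-478098 + \left(384 - 620\right)} = \sqrt{-478098 - 236} = \sqrt{-478334} = i \sqrt{478334}$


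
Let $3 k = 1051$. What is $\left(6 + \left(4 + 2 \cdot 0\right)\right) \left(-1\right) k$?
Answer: $- \frac{10510}{3} \approx -3503.3$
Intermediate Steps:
$k = \frac{1051}{3}$ ($k = \frac{1}{3} \cdot 1051 = \frac{1051}{3} \approx 350.33$)
$\left(6 + \left(4 + 2 \cdot 0\right)\right) \left(-1\right) k = \left(6 + \left(4 + 2 \cdot 0\right)\right) \left(-1\right) \frac{1051}{3} = \left(6 + \left(4 + 0\right)\right) \left(-1\right) \frac{1051}{3} = \left(6 + 4\right) \left(-1\right) \frac{1051}{3} = 10 \left(-1\right) \frac{1051}{3} = \left(-10\right) \frac{1051}{3} = - \frac{10510}{3}$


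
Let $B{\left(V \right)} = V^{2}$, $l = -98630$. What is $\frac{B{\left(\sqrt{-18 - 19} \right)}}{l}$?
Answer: $\frac{37}{98630} \approx 0.00037514$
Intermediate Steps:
$\frac{B{\left(\sqrt{-18 - 19} \right)}}{l} = \frac{\left(\sqrt{-18 - 19}\right)^{2}}{-98630} = \left(\sqrt{-37}\right)^{2} \left(- \frac{1}{98630}\right) = \left(i \sqrt{37}\right)^{2} \left(- \frac{1}{98630}\right) = \left(-37\right) \left(- \frac{1}{98630}\right) = \frac{37}{98630}$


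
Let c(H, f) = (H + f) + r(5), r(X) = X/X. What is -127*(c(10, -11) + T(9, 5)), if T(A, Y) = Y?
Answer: -635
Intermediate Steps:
r(X) = 1
c(H, f) = 1 + H + f (c(H, f) = (H + f) + 1 = 1 + H + f)
-127*(c(10, -11) + T(9, 5)) = -127*((1 + 10 - 11) + 5) = -127*(0 + 5) = -127*5 = -635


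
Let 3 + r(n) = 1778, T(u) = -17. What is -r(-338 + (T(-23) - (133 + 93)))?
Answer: -1775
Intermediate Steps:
r(n) = 1775 (r(n) = -3 + 1778 = 1775)
-r(-338 + (T(-23) - (133 + 93))) = -1*1775 = -1775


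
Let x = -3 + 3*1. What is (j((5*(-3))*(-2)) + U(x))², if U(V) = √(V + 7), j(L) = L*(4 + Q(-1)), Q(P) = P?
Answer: (90 + √7)² ≈ 8583.2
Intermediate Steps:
x = 0 (x = -3 + 3 = 0)
j(L) = 3*L (j(L) = L*(4 - 1) = L*3 = 3*L)
U(V) = √(7 + V)
(j((5*(-3))*(-2)) + U(x))² = (3*((5*(-3))*(-2)) + √(7 + 0))² = (3*(-15*(-2)) + √7)² = (3*30 + √7)² = (90 + √7)²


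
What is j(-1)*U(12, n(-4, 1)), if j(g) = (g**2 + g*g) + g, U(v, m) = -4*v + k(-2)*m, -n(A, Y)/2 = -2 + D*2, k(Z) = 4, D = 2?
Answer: -64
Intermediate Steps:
n(A, Y) = -4 (n(A, Y) = -2*(-2 + 2*2) = -2*(-2 + 4) = -2*2 = -4)
U(v, m) = -4*v + 4*m
j(g) = g + 2*g**2 (j(g) = (g**2 + g**2) + g = 2*g**2 + g = g + 2*g**2)
j(-1)*U(12, n(-4, 1)) = (-(1 + 2*(-1)))*(-4*12 + 4*(-4)) = (-(1 - 2))*(-48 - 16) = -1*(-1)*(-64) = 1*(-64) = -64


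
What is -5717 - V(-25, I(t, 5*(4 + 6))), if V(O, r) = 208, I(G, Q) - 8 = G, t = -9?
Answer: -5925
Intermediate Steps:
I(G, Q) = 8 + G
-5717 - V(-25, I(t, 5*(4 + 6))) = -5717 - 1*208 = -5717 - 208 = -5925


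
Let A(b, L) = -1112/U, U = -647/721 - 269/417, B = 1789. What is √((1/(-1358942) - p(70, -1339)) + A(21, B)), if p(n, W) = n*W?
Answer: √2344510624361471755630055810/157551658654 ≈ 307.33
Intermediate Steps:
p(n, W) = W*n
U = -463748/300657 (U = -647*1/721 - 269*1/417 = -647/721 - 269/417 = -463748/300657 ≈ -1.5424)
A(b, L) = 83582646/115937 (A(b, L) = -1112/(-463748/300657) = -1112*(-300657/463748) = 83582646/115937)
√((1/(-1358942) - p(70, -1339)) + A(21, B)) = √((1/(-1358942) - (-1339)*70) + 83582646/115937) = √((-1/1358942 - 1*(-93730)) + 83582646/115937) = √((-1/1358942 + 93730) + 83582646/115937) = √(127373633659/1358942 + 83582646/115937) = √(14880900933644015/157551658654) = √2344510624361471755630055810/157551658654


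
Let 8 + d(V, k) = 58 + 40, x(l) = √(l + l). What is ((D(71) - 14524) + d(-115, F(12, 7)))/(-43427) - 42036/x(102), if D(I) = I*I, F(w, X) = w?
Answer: 9393/43427 - 7006*√51/17 ≈ -2942.9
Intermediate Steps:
D(I) = I²
x(l) = √2*√l (x(l) = √(2*l) = √2*√l)
d(V, k) = 90 (d(V, k) = -8 + (58 + 40) = -8 + 98 = 90)
((D(71) - 14524) + d(-115, F(12, 7)))/(-43427) - 42036/x(102) = ((71² - 14524) + 90)/(-43427) - 42036*√51/102 = ((5041 - 14524) + 90)*(-1/43427) - 42036*√51/102 = (-9483 + 90)*(-1/43427) - 7006*√51/17 = -9393*(-1/43427) - 7006*√51/17 = 9393/43427 - 7006*√51/17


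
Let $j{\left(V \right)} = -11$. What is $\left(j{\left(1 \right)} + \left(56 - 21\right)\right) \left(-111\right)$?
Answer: $-2664$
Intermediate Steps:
$\left(j{\left(1 \right)} + \left(56 - 21\right)\right) \left(-111\right) = \left(-11 + \left(56 - 21\right)\right) \left(-111\right) = \left(-11 + 35\right) \left(-111\right) = 24 \left(-111\right) = -2664$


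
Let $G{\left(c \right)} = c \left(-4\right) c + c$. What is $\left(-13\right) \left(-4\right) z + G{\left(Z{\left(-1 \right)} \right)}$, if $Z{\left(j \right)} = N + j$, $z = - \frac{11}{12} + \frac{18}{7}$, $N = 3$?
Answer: $\frac{1513}{21} \approx 72.048$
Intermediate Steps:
$z = \frac{139}{84}$ ($z = \left(-11\right) \frac{1}{12} + 18 \cdot \frac{1}{7} = - \frac{11}{12} + \frac{18}{7} = \frac{139}{84} \approx 1.6548$)
$Z{\left(j \right)} = 3 + j$
$G{\left(c \right)} = c - 4 c^{2}$ ($G{\left(c \right)} = - 4 c c + c = - 4 c^{2} + c = c - 4 c^{2}$)
$\left(-13\right) \left(-4\right) z + G{\left(Z{\left(-1 \right)} \right)} = \left(-13\right) \left(-4\right) \frac{139}{84} + \left(3 - 1\right) \left(1 - 4 \left(3 - 1\right)\right) = 52 \cdot \frac{139}{84} + 2 \left(1 - 8\right) = \frac{1807}{21} + 2 \left(1 - 8\right) = \frac{1807}{21} + 2 \left(-7\right) = \frac{1807}{21} - 14 = \frac{1513}{21}$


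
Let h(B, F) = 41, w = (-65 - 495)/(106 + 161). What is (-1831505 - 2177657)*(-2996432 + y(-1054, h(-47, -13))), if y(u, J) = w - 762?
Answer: 3208337334941996/267 ≈ 1.2016e+13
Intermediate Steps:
w = -560/267 ≈ -2.0974
y(u, J) = -204014/267 (y(u, J) = -560/267 - 762 = -204014/267)
(-1831505 - 2177657)*(-2996432 + y(-1054, h(-47, -13))) = (-1831505 - 2177657)*(-2996432 - 204014/267) = -4009162*(-800251358/267) = 3208337334941996/267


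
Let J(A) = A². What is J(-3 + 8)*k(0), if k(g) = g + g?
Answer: 0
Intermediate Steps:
k(g) = 2*g
J(-3 + 8)*k(0) = (-3 + 8)²*(2*0) = 5²*0 = 25*0 = 0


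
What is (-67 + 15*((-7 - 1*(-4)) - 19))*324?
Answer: -128628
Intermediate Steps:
(-67 + 15*((-7 - 1*(-4)) - 19))*324 = (-67 + 15*((-7 + 4) - 19))*324 = (-67 + 15*(-3 - 19))*324 = (-67 + 15*(-22))*324 = (-67 - 330)*324 = -397*324 = -128628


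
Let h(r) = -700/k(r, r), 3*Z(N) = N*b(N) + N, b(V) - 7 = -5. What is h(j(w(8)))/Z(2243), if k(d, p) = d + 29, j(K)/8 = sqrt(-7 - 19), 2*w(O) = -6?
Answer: -4060/1123743 + 1120*I*sqrt(26)/1123743 ≈ -0.0036129 + 0.005082*I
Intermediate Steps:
w(O) = -3 (w(O) = (1/2)*(-6) = -3)
b(V) = 2 (b(V) = 7 - 5 = 2)
j(K) = 8*I*sqrt(26) (j(K) = 8*sqrt(-7 - 19) = 8*sqrt(-26) = 8*(I*sqrt(26)) = 8*I*sqrt(26))
k(d, p) = 29 + d
Z(N) = N (Z(N) = (N*2 + N)/3 = (2*N + N)/3 = (3*N)/3 = N)
h(r) = -700/(29 + r)
h(j(w(8)))/Z(2243) = -700/(29 + 8*I*sqrt(26))/2243 = -700/(29 + 8*I*sqrt(26))*(1/2243) = -700/(2243*(29 + 8*I*sqrt(26)))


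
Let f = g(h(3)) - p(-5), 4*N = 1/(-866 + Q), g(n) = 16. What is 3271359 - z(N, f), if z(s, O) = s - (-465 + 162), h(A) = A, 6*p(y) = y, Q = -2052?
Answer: 38179765633/11672 ≈ 3.2711e+6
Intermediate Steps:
p(y) = y/6
N = -1/11672 (N = 1/(4*(-866 - 2052)) = (¼)/(-2918) = (¼)*(-1/2918) = -1/11672 ≈ -8.5675e-5)
f = 101/6 (f = 16 - (-5)/6 = 16 - 1*(-⅚) = 16 + ⅚ = 101/6 ≈ 16.833)
z(s, O) = 303 + s (z(s, O) = s - 1*(-303) = s + 303 = 303 + s)
3271359 - z(N, f) = 3271359 - (303 - 1/11672) = 3271359 - 1*3536615/11672 = 3271359 - 3536615/11672 = 38179765633/11672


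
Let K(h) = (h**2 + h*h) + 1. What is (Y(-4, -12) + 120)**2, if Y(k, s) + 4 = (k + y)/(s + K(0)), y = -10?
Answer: 1664100/121 ≈ 13753.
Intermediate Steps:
K(h) = 1 + 2*h**2 (K(h) = (h**2 + h**2) + 1 = 2*h**2 + 1 = 1 + 2*h**2)
Y(k, s) = -4 + (-10 + k)/(1 + s) (Y(k, s) = -4 + (k - 10)/(s + (1 + 2*0**2)) = -4 + (-10 + k)/(s + (1 + 2*0)) = -4 + (-10 + k)/(s + (1 + 0)) = -4 + (-10 + k)/(s + 1) = -4 + (-10 + k)/(1 + s))
(Y(-4, -12) + 120)**2 = ((-14 - 4 - 4*(-12))/(1 - 12) + 120)**2 = ((-14 - 4 + 48)/(-11) + 120)**2 = (-1/11*30 + 120)**2 = (-30/11 + 120)**2 = (1290/11)**2 = 1664100/121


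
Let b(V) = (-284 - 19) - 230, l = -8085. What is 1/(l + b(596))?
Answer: -1/8618 ≈ -0.00011604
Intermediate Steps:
b(V) = -533 (b(V) = -303 - 230 = -533)
1/(l + b(596)) = 1/(-8085 - 533) = 1/(-8618) = -1/8618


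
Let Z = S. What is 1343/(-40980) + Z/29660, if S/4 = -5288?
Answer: -45332117/60773340 ≈ -0.74592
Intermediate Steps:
S = -21152 (S = 4*(-5288) = -21152)
Z = -21152
1343/(-40980) + Z/29660 = 1343/(-40980) - 21152/29660 = 1343*(-1/40980) - 21152*1/29660 = -1343/40980 - 5288/7415 = -45332117/60773340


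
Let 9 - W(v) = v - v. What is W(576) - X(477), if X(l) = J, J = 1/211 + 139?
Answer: -27431/211 ≈ -130.00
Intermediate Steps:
W(v) = 9 (W(v) = 9 - (v - v) = 9 - 1*0 = 9 + 0 = 9)
J = 29330/211 (J = 1/211 + 139 = 29330/211 ≈ 139.00)
X(l) = 29330/211
W(576) - X(477) = 9 - 1*29330/211 = 9 - 29330/211 = -27431/211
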